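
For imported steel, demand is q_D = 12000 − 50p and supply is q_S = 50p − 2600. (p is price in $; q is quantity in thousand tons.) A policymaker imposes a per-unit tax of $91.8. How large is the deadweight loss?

$105340.50 thousand

In inverse form: demand p = 240 − 0.02q, supply p = 52 + 0.02q.
Competitive equilibrium: 240 − 0.02q = 52 + 0.02q → q* = 4700, p* = 146.
With the tax, the buyer price exceeds the seller price by 91.8: (240 − 0.02q) − (52 + 0.02q) = 91.8 → q' = 2405.
Δq = 4700 − 2405 = 2295; the wedge equals the tax, 91.8.
Welfare loss = ½ × 2295 × 91.8 = $105340.50 thousand.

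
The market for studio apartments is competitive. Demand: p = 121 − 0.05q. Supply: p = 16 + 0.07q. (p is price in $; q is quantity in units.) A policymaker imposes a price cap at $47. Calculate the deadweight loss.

$11204.85

Competitive equilibrium: 121 − 0.05q = 16 + 0.07q → q* = 875, p* = 77.25.
At the ceiling p = 47, quantity supplied = (47 − 16)/0.07 = 442.85714.
Willingness to pay at q' = 442.85714: 121 − 0.05·442.85714 = 98.85714.
Δq = 875 − 442.85714 = 432.14286; wedge = 98.85714 − 47 = 51.85714.
Welfare loss = ½ × 432.14286 × 51.85714 = $11204.85.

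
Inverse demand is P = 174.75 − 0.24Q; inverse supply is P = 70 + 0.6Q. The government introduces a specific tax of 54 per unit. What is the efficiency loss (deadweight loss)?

Competitive equilibrium: 174.75 − 0.24Q = 70 + 0.6Q → Q* = 124.7024, P* = 144.8214.
With the tax, the buyer price exceeds the seller price by 54: (174.75 − 0.24Q) − (70 + 0.6Q) = 54 → Q' = 60.4167.
ΔQ = 124.7024 − 60.4167 = 64.2857; the wedge equals the tax, 54.
Welfare loss = ½ × 64.2857 × 54 = 1735.71.

1735.71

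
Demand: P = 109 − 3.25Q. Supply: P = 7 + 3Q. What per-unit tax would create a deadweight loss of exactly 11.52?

12

Competitive equilibrium: 109 − 3.25Q = 7 + 3Q → Q* = 16.32, P* = 55.96.
A tax t gives ΔQ = t/6.25 and wedge t, so DWL = t²/12.5.
t²/12.5 = 11.52 → t² = 144 → t = 12.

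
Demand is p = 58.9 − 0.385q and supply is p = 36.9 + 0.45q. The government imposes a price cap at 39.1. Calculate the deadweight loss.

192.24

Competitive equilibrium: 58.9 − 0.385q = 36.9 + 0.45q → q* = 26.3473, p* = 48.7563.
At the ceiling p = 39.1, quantity supplied = (39.1 − 36.9)/0.45 = 4.8889.
Willingness to pay at q' = 4.8889: 58.9 − 0.385·4.8889 = 57.0178.
Δq = 26.3473 − 4.8889 = 21.4584; wedge = 57.0178 − 39.1 = 17.9178.
DWL = ½ × 21.4584 × 17.9178 = 192.24.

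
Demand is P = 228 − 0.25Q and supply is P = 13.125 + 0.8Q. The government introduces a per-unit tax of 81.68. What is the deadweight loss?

3176.96

Competitive equilibrium: 228 − 0.25Q = 13.125 + 0.8Q → Q* = 204.6429, P* = 176.8393.
With the tax, the buyer price exceeds the seller price by 81.68: (228 − 0.25Q) − (13.125 + 0.8Q) = 81.68 → Q' = 126.8524.
ΔQ = 204.6429 − 126.8524 = 77.7905; the wedge equals the tax, 81.68.
DWL = ½ × 77.7905 × 81.68 = 3176.96.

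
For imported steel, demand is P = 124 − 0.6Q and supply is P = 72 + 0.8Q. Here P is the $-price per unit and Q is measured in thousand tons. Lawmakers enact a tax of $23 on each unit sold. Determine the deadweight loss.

Competitive equilibrium: 124 − 0.6Q = 72 + 0.8Q → Q* = 37.1429, P* = 101.7143.
With the tax, the buyer price exceeds the seller price by 23: (124 − 0.6Q) − (72 + 0.8Q) = 23 → Q' = 20.7143.
ΔQ = 37.1429 − 20.7143 = 16.4286; the wedge equals the tax, 23.
Deadweight loss = ½ × 16.4286 × 23 = $188.93 thousand.

$188.93 thousand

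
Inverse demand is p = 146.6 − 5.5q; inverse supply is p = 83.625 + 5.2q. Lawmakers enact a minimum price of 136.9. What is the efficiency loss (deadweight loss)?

Competitive equilibrium: 146.6 − 5.5q = 83.625 + 5.2q → q* = 5.8855, p* = 114.2297.
At the floor p = 136.9, quantity demanded = (146.6 − 136.9)/5.5 = 1.7636.
Sellers' marginal cost at q' = 1.7636: 83.625 + 5.2·1.7636 = 92.7957.
Δq = 5.8855 − 1.7636 = 4.1219; wedge = 136.9 − 92.7957 = 44.1043.
The triangle = ½ × 4.1219 × 44.1043 = 90.90.

90.90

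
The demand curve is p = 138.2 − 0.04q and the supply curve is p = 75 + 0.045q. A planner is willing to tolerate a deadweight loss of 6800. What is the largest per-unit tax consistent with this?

34

Competitive equilibrium: 138.2 − 0.04q = 75 + 0.045q → q* = 743.5294, p* = 108.4588.
A tax t gives Δq = t/0.085 and wedge t, so DWL = t²/0.17.
t²/0.17 = 6800 → t² = 1156 → t = 34.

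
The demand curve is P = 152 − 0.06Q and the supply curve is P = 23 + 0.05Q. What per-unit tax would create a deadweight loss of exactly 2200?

22

Competitive equilibrium: 152 − 0.06Q = 23 + 0.05Q → Q* = 1172.7273, P* = 81.6364.
A tax t gives ΔQ = t/0.11 and wedge t, so DWL = t²/0.22.
t²/0.22 = 2200 → t² = 484 → t = 22.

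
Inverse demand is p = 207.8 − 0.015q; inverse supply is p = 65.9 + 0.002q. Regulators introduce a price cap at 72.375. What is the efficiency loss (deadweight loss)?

221914.53

Competitive equilibrium: 207.8 − 0.015q = 65.9 + 0.002q → q* = 8347.0588, p* = 82.5941.
At the ceiling p = 72.375, quantity supplied = (72.375 − 65.9)/0.002 = 3237.5.
Willingness to pay at q' = 3237.5: 207.8 − 0.015·3237.5 = 159.2375.
Δq = 8347.0588 − 3237.5 = 5109.5588; wedge = 159.2375 − 72.375 = 86.8625.
Welfare loss = ½ × 5109.5588 × 86.8625 = 221914.53.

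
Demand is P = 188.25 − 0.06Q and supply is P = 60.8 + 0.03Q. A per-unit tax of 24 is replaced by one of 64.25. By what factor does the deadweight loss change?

7.167

Competitive equilibrium: 188.25 − 0.06Q = 60.8 + 0.03Q → Q* = 1416.1111, P* = 103.2833.
For a per-unit tax t: ΔQ = t/0.09, so DWL = ½·t·(t/0.09) = t²/0.18.
At t = 24: DWL = 3200. At t = 64.25: DWL = 22933.681.
Ratio = (64.25/24)² = 7.167.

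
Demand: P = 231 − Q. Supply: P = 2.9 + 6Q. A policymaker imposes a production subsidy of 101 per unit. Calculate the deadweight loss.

728.64

Competitive equilibrium: 231 − Q = 2.9 + 6Q → Q* = 32.5857, P* = 198.4143.
The subsidy lowers effective supply by 101: P = 6Q − 98.1.
New quantity: 231 − Q = 6Q − 98.1 → Q' = 47.0143.
Overproduction ΔQ = 47.0143 − 32.5857 = 14.4286; wedge = subsidy = 101.
Welfare loss = ½ × 14.4286 × 101 = 728.64.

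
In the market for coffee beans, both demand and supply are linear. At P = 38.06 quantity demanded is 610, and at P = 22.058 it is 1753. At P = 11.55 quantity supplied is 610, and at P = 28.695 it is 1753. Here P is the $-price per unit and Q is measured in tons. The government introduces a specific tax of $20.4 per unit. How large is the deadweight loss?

$7175.17

Demand slope = (22.058 − 38.06)/(1753 − 610) = −0.014, so P = 46.6 − 0.014Q.
Supply slope = (28.695 − 11.55)/(1753 − 610) = 0.015, so P = 2.4 + 0.015Q.
Competitive equilibrium: 46.6 − 0.014Q = 2.4 + 0.015Q → Q* = 1524.1379, P* = 25.2621.
With the tax, the buyer price exceeds the seller price by 20.4: (46.6 − 0.014Q) − (2.4 + 0.015Q) = 20.4 → Q' = 820.6897.
ΔQ = 1524.1379 − 820.6897 = 703.4482; the wedge equals the tax, 20.4.
Deadweight loss = ½ × 703.4482 × 20.4 = $7175.17.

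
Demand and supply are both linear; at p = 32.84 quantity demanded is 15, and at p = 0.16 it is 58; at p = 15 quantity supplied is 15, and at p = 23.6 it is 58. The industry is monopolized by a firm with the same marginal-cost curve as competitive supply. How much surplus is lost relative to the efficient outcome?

Demand slope = (0.16 − 32.84)/(58 − 15) = −0.76, so p = 44.24 − 0.76q.
Supply slope = (23.6 − 15)/(58 − 15) = 0.2, so p = 12 + 0.2q.
Competitive equilibrium: 44.24 − 0.76q = 12 + 0.2q → q* = 33.5833, p* = 18.7167.
Marginal revenue: MR = 44.24 − 1.52q. Set MR = MC: 44.24 − 1.52q = 12 + 0.2q → q_m = 18.7442.
Price p_m = 44.24 − 0.76·18.7442 = 29.9944; MC(q_m) = 12 + 0.2·18.7442 = 15.7488.
Competitive q* = 33.5833, so Δq = 14.8391; wedge = 29.9944 − 15.7488 = 14.2456.
Deadweight loss = ½ × 14.8391 × 14.2456 = 105.70.

105.70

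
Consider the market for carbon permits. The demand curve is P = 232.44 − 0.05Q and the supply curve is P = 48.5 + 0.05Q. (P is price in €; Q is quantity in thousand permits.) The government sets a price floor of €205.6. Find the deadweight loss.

Competitive equilibrium: 232.44 − 0.05Q = 48.5 + 0.05Q → Q* = 1839.4, P* = 140.47.
At the floor P = 205.6, quantity demanded = (232.44 − 205.6)/0.05 = 536.8.
Sellers' marginal cost at Q' = 536.8: 48.5 + 0.05·536.8 = 75.34.
ΔQ = 1839.4 − 536.8 = 1302.6; wedge = 205.6 − 75.34 = 130.26.
Deadweight loss = ½ × 1302.6 × 130.26 = €84838.338 thousand.

€84838.338 thousand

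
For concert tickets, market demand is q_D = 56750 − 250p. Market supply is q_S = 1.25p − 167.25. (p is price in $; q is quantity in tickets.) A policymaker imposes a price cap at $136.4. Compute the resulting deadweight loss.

$5103.24

In inverse form: demand p = 227 − 0.004q, supply p = 133.8 + 0.8q.
Competitive equilibrium: 227 − 0.004q = 133.8 + 0.8q → q* = 115.9204, p* = 226.5363.
At the ceiling p = 136.4, quantity supplied = (136.4 − 133.8)/0.8 = 3.25.
Willingness to pay at q' = 3.25: 227 − 0.004·3.25 = 226.987.
Δq = 115.9204 − 3.25 = 112.6704; wedge = 226.987 − 136.4 = 90.587.
The triangle = ½ × 112.6704 × 90.587 = $5103.24.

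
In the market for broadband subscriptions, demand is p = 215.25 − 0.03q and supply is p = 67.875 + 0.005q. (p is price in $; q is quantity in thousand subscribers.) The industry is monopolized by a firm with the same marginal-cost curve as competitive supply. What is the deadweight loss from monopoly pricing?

$66094.51 thousand

Competitive equilibrium: 215.25 − 0.03q = 67.875 + 0.005q → q* = 4210.71429, p* = 88.92857.
Marginal revenue: MR = 215.25 − 0.06q. Set MR = MC: 215.25 − 0.06q = 67.875 + 0.005q → q_m = 2267.30769.
Price p_m = 215.25 − 0.03·2267.30769 = 147.23077; MC(q_m) = 67.875 + 0.005·2267.30769 = 79.21154.
Competitive q* = 4210.71429, so Δq = 1943.4066; wedge = 147.23077 − 79.21154 = 68.01923.
Welfare loss = ½ × 1943.4066 × 68.01923 = $66094.51 thousand.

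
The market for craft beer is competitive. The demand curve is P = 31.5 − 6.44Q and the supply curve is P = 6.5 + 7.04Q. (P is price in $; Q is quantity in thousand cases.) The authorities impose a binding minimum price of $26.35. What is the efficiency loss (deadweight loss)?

Competitive equilibrium: 31.5 − 6.44Q = 6.5 + 7.04Q → Q* = 1.8546, P* = 19.5564.
At the floor P = 26.35, quantity demanded = (31.5 − 26.35)/6.44 = 0.7997.
Sellers' marginal cost at Q' = 0.7997: 6.5 + 7.04·0.7997 = 12.1299.
ΔQ = 1.8546 − 0.7997 = 1.0549; wedge = 26.35 − 12.1299 = 14.2201.
Welfare loss = ½ × 1.0549 × 14.2201 = $7.50 thousand.

$7.50 thousand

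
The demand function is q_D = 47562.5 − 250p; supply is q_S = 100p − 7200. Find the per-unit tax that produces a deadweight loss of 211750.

In inverse form: demand p = 190.25 − 0.004q, supply p = 72 + 0.01q.
Competitive equilibrium: 190.25 − 0.004q = 72 + 0.01q → q* = 8446.4286, p* = 156.4643.
A tax t gives Δq = t/0.014 and wedge t, so DWL = t²/0.028.
t²/0.028 = 211750 → t² = 5929 → t = 77.

77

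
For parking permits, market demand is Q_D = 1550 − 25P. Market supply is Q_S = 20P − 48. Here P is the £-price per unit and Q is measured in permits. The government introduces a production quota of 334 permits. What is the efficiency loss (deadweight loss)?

£4847.84

In inverse form: demand P = 62 − 0.04Q, supply P = 2.4 + 0.05Q.
Competitive equilibrium: 62 − 0.04Q = 2.4 + 0.05Q → Q* = 662.2222, P* = 35.5111.
At Q = 334: demand price = 62 − 0.04·334 = 48.64; supply price = 2.4 + 0.05·334 = 19.1.
ΔQ = 662.2222 − 334 = 328.2222; wedge = 48.64 − 19.1 = 29.54.
The triangle = ½ × 328.2222 × 29.54 = £4847.84.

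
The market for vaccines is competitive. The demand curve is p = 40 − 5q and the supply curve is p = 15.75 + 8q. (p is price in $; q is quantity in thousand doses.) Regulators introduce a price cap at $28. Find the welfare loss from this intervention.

Competitive equilibrium: 40 − 5q = 15.75 + 8q → q* = 1.8654, p* = 30.6731.
At the ceiling p = 28, quantity supplied = (28 − 15.75)/8 = 1.5313.
Willingness to pay at q' = 1.5313: 40 − 5·1.5313 = 32.3435.
Δq = 1.8654 − 1.5313 = 0.3341; wedge = 32.3435 − 28 = 4.3435.
The triangle = ½ × 0.3341 × 4.3435 = $0.73 thousand.

$0.73 thousand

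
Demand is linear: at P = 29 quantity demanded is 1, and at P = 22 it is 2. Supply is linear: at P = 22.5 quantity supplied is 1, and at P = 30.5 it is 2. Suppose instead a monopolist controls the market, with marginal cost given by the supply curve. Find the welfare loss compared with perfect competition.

1.56

Demand slope = (22 − 29)/(2 − 1) = −7, so P = 36 − 7Q.
Supply slope = (30.5 − 22.5)/(2 − 1) = 8, so P = 14.5 + 8Q.
Competitive equilibrium: 36 − 7Q = 14.5 + 8Q → Q* = 1.4333, P* = 25.9667.
Marginal revenue: MR = 36 − 14Q. Set MR = MC: 36 − 14Q = 14.5 + 8Q → Q_m = 0.9773.
Price P_m = 36 − 7·0.9773 = 29.1589; MC(Q_m) = 14.5 + 8·0.9773 = 22.3184.
Competitive Q* = 1.4333, so ΔQ = 0.456; wedge = 29.1589 − 22.3184 = 6.8405.
Welfare loss = ½ × 0.456 × 6.8405 = 1.56.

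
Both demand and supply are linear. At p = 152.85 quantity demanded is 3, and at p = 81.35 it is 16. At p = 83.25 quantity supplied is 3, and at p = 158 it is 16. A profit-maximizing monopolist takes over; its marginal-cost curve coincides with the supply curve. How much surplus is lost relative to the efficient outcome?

51.18

Demand slope = (81.35 − 152.85)/(16 − 3) = −5.5, so p = 169.35 − 5.5q.
Supply slope = (158 − 83.25)/(16 − 3) = 5.75, so p = 66 + 5.75q.
Competitive equilibrium: 169.35 − 5.5q = 66 + 5.75q → q* = 9.18667, p* = 118.82333.
Marginal revenue: MR = 169.35 − 11q. Set MR = MC: 169.35 − 11q = 66 + 5.75q → q_m = 6.17015.
Price p_m = 169.35 − 5.5·6.17015 = 135.41418; MC(q_m) = 66 + 5.75·6.17015 = 101.47836.
Competitive q* = 9.18667, so Δq = 3.01652; wedge = 135.41418 − 101.47836 = 33.93582.
Welfare loss = ½ × 3.01652 × 33.93582 = 51.18.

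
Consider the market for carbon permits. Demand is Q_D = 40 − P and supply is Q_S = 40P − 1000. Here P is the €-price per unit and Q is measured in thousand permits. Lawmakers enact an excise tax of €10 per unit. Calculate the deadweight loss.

In inverse form: demand P = 40 − Q, supply P = 25 + 0.025Q.
Competitive equilibrium: 40 − Q = 25 + 0.025Q → Q* = 14.6341, P* = 25.3659.
With the tax, the buyer price exceeds the seller price by 10: (40 − Q) − (25 + 0.025Q) = 10 → Q' = 4.878.
ΔQ = 14.6341 − 4.878 = 9.7561; the wedge equals the tax, 10.
The triangle = ½ × 9.7561 × 10 = €48.78 thousand.

€48.78 thousand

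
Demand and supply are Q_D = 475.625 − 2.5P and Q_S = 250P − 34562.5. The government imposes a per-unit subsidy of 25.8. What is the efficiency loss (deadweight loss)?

In inverse form: demand P = 190.25 − 0.4Q, supply P = 138.25 + 0.004Q.
Competitive equilibrium: 190.25 − 0.4Q = 138.25 + 0.004Q → Q* = 128.7129, P* = 138.7649.
The subsidy lowers effective supply by 25.8: P = 112.45 + 0.004Q.
New quantity: 190.25 − 0.4Q = 112.45 + 0.004Q → Q' = 192.5743.
Overproduction ΔQ = 192.5743 − 128.7129 = 63.8614; wedge = subsidy = 25.8.
The triangle = ½ × 63.8614 × 25.8 = 823.81.

823.81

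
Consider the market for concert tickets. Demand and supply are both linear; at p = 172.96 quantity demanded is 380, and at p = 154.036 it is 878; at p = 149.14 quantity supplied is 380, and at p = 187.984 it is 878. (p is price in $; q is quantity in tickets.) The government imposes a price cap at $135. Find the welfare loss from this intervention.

$8669.86

Demand slope = (154.036 − 172.96)/(878 − 380) = −0.038, so p = 187.4 − 0.038q.
Supply slope = (187.984 − 149.14)/(878 − 380) = 0.078, so p = 119.5 + 0.078q.
Competitive equilibrium: 187.4 − 0.038q = 119.5 + 0.078q → q* = 585.3448, p* = 165.1569.
At the ceiling p = 135, quantity supplied = (135 − 119.5)/0.078 = 198.7179.
Willingness to pay at q' = 198.7179: 187.4 − 0.038·198.7179 = 179.8487.
Δq = 585.3448 − 198.7179 = 386.6269; wedge = 179.8487 − 135 = 44.8487.
The triangle = ½ × 386.6269 × 44.8487 = $8669.86.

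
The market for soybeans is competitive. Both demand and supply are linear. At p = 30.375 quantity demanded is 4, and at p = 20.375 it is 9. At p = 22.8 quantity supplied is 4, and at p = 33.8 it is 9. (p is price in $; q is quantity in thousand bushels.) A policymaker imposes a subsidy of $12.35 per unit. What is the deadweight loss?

Demand slope = (20.375 − 30.375)/(9 − 4) = −2, so p = 38.375 − 2q.
Supply slope = (33.8 − 22.8)/(9 − 4) = 2.2, so p = 14 + 2.2q.
Competitive equilibrium: 38.375 − 2q = 14 + 2.2q → q* = 5.8036, p* = 26.7679.
The subsidy lowers effective supply by 12.35: p = 1.65 + 2.2q.
New quantity: 38.375 − 2q = 1.65 + 2.2q → q' = 8.744.
Overproduction Δq = 8.744 − 5.8036 = 2.9404; wedge = subsidy = 12.35.
Deadweight loss = ½ × 2.9404 × 12.35 = $18.16 thousand.

$18.16 thousand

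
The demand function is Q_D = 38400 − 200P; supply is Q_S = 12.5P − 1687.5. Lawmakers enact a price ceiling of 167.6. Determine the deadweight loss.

2941.66

In inverse form: demand P = 192 − 0.005Q, supply P = 135 + 0.08Q.
Competitive equilibrium: 192 − 0.005Q = 135 + 0.08Q → Q* = 670.58824, P* = 188.64706.
At the ceiling P = 167.6, quantity supplied = (167.6 − 135)/0.08 = 407.5.
Willingness to pay at Q' = 407.5: 192 − 0.005·407.5 = 189.9625.
ΔQ = 670.58824 − 407.5 = 263.08824; wedge = 189.9625 − 167.6 = 22.3625.
Welfare loss = ½ × 263.08824 × 22.3625 = 2941.66.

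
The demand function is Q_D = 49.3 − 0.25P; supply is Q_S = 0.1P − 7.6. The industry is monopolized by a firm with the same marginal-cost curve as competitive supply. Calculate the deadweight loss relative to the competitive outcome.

25.91

In inverse form: demand P = 197.2 − 4Q, supply P = 76 + 10Q.
Competitive equilibrium: 197.2 − 4Q = 76 + 10Q → Q* = 8.6571, P* = 162.5714.
Marginal revenue: MR = 197.2 − 8Q. Set MR = MC: 197.2 − 8Q = 76 + 10Q → Q_m = 6.7333.
Price P_m = 197.2 − 4·6.7333 = 170.2668; MC(Q_m) = 76 + 10·6.7333 = 143.333.
Competitive Q* = 8.6571, so ΔQ = 1.9238; wedge = 170.2668 − 143.333 = 26.9338.
The triangle = ½ × 1.9238 × 26.9338 = 25.91.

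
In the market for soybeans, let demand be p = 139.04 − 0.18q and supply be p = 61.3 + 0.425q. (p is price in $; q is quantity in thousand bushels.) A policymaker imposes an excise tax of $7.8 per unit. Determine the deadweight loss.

$50.28 thousand

Competitive equilibrium: 139.04 − 0.18q = 61.3 + 0.425q → q* = 128.4959, p* = 115.9107.
With the tax, the buyer price exceeds the seller price by 7.8: (139.04 − 0.18q) − (61.3 + 0.425q) = 7.8 → q' = 115.6033.
Δq = 128.4959 − 115.6033 = 12.8926; the wedge equals the tax, 7.8.
DWL = ½ × 12.8926 × 7.8 = $50.28 thousand.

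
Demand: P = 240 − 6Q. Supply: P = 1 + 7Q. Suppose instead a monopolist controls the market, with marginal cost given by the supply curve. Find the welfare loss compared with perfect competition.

219.09

Competitive equilibrium: 240 − 6Q = 1 + 7Q → Q* = 18.3846, P* = 129.6923.
Marginal revenue: MR = 240 − 12Q. Set MR = MC: 240 − 12Q = 1 + 7Q → Q_m = 12.5789.
Price P_m = 240 − 6·12.5789 = 164.5266; MC(Q_m) = 1 + 7·12.5789 = 89.0523.
Competitive Q* = 18.3846, so ΔQ = 5.8057; wedge = 164.5266 − 89.0523 = 75.4743.
DWL = ½ × 5.8057 × 75.4743 = 219.09.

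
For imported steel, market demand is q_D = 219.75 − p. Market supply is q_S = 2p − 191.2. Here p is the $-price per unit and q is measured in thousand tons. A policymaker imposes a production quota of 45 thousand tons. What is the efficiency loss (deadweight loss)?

In inverse form: demand p = 219.75 − q, supply p = 95.6 + 0.5q.
Competitive equilibrium: 219.75 − q = 95.6 + 0.5q → q* = 82.7667, p* = 136.9833.
At q = 45: demand price = 219.75 − 1·45 = 174.75; supply price = 95.6 + 0.5·45 = 118.1.
Δq = 82.7667 − 45 = 37.7667; wedge = 174.75 − 118.1 = 56.65.
The triangle = ½ × 37.7667 × 56.65 = $1069.74 thousand.

$1069.74 thousand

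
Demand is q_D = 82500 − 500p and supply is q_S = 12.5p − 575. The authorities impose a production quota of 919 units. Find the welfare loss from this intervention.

11613.56

In inverse form: demand p = 165 − 0.002q, supply p = 46 + 0.08q.
Competitive equilibrium: 165 − 0.002q = 46 + 0.08q → q* = 1451.2195, p* = 162.0976.
At q = 919: demand price = 165 − 0.002·919 = 163.162; supply price = 46 + 0.08·919 = 119.52.
Δq = 1451.2195 − 919 = 532.2195; wedge = 163.162 − 119.52 = 43.642.
Deadweight loss = ½ × 532.2195 × 43.642 = 11613.56.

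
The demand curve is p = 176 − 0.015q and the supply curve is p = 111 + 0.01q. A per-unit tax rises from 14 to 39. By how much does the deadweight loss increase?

Competitive equilibrium: 176 − 0.015q = 111 + 0.01q → q* = 2600, p* = 137.
For a per-unit tax t: Δq = t/0.025, so DWL = ½·t·(t/0.025) = t²/0.05.
At t = 14: DWL = 3920. At t = 39: DWL = 30420.
Increase = 30420 − 3920 = 26500.

26500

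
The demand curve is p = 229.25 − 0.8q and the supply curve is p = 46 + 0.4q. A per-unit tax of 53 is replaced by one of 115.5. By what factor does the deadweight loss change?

Competitive equilibrium: 229.25 − 0.8q = 46 + 0.4q → q* = 152.7083, p* = 107.0833.
For a per-unit tax t: Δq = t/1.2, so DWL = ½·t·(t/1.2) = t²/2.4.
At t = 53: DWL = 1170.417. At t = 115.5: DWL = 5558.4375.
Ratio = (115.5/53)² = 4.749.

4.749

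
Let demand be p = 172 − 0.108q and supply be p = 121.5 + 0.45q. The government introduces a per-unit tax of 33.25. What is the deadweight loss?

990.65

Competitive equilibrium: 172 − 0.108q = 121.5 + 0.45q → q* = 90.5018, p* = 162.2258.
With the tax, the buyer price exceeds the seller price by 33.25: (172 − 0.108q) − (121.5 + 0.45q) = 33.25 → q' = 30.914.
Δq = 90.5018 − 30.914 = 59.5878; the wedge equals the tax, 33.25.
Welfare loss = ½ × 59.5878 × 33.25 = 990.65.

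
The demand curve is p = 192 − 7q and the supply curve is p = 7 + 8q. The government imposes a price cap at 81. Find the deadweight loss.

Competitive equilibrium: 192 − 7q = 7 + 8q → q* = 12.3333, p* = 105.6667.
At the ceiling p = 81, quantity supplied = (81 − 7)/8 = 9.25.
Willingness to pay at q' = 9.25: 192 − 7·9.25 = 127.25.
Δq = 12.3333 − 9.25 = 3.0833; wedge = 127.25 − 81 = 46.25.
The triangle = ½ × 3.0833 × 46.25 = 71.30.

71.30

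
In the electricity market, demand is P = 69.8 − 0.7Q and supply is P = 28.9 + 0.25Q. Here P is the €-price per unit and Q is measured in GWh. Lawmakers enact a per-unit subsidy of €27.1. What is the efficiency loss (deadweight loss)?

€386.53

Competitive equilibrium: 69.8 − 0.7Q = 28.9 + 0.25Q → Q* = 43.0526, P* = 39.6632.
The subsidy lowers effective supply by 27.1: P = 1.8 + 0.25Q.
New quantity: 69.8 − 0.7Q = 1.8 + 0.25Q → Q' = 71.5789.
Overproduction ΔQ = 71.5789 − 43.0526 = 28.5263; wedge = subsidy = 27.1.
Welfare loss = ½ × 28.5263 × 27.1 = €386.53.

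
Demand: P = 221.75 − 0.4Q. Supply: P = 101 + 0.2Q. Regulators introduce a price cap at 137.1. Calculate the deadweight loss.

129.17

Competitive equilibrium: 221.75 − 0.4Q = 101 + 0.2Q → Q* = 201.25, P* = 141.25.
At the ceiling P = 137.1, quantity supplied = (137.1 − 101)/0.2 = 180.5.
Willingness to pay at Q' = 180.5: 221.75 − 0.4·180.5 = 149.55.
ΔQ = 201.25 − 180.5 = 20.75; wedge = 149.55 − 137.1 = 12.45.
Welfare loss = ½ × 20.75 × 12.45 = 129.17.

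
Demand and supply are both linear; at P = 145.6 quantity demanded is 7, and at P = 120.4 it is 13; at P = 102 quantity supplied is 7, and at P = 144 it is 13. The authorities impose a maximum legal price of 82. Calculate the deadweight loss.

255.15

Demand slope = (120.4 − 145.6)/(13 − 7) = −4.2, so P = 175 − 4.2Q.
Supply slope = (144 − 102)/(13 − 7) = 7, so P = 53 + 7Q.
Competitive equilibrium: 175 − 4.2Q = 53 + 7Q → Q* = 10.8929, P* = 129.25.
At the ceiling P = 82, quantity supplied = (82 − 53)/7 = 4.1429.
Willingness to pay at Q' = 4.1429: 175 − 4.2·4.1429 = 157.5998.
ΔQ = 10.8929 − 4.1429 = 6.75; wedge = 157.5998 − 82 = 75.5998.
DWL = ½ × 6.75 × 75.5998 = 255.15.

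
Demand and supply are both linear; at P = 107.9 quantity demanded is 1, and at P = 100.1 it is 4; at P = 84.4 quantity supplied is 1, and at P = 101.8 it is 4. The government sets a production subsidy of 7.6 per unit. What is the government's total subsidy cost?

35.74

Demand slope = (100.1 − 107.9)/(4 − 1) = −2.6, so P = 110.5 − 2.6Q.
Supply slope = (101.8 − 84.4)/(4 − 1) = 5.8, so P = 78.6 + 5.8Q.
Competitive equilibrium: 110.5 − 2.6Q = 78.6 + 5.8Q → Q* = 3.7976, P* = 100.6262.
The subsidy lowers effective supply by 7.6: P = 71 + 5.8Q.
New quantity: 110.5 − 2.6Q = 71 + 5.8Q → Q' = 4.7024.
Total subsidy cost = 7.6 × 4.7024 = 35.74.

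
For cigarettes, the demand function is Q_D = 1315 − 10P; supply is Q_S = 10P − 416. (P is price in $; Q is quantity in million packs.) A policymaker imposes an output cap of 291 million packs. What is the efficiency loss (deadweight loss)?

In inverse form: demand P = 131.5 − 0.1Q, supply P = 41.6 + 0.1Q.
Competitive equilibrium: 131.5 − 0.1Q = 41.6 + 0.1Q → Q* = 449.5, P* = 86.55.
At Q = 291: demand price = 131.5 − 0.1·291 = 102.4; supply price = 41.6 + 0.1·291 = 70.7.
ΔQ = 449.5 − 291 = 158.5; wedge = 102.4 − 70.7 = 31.7.
Deadweight loss = ½ × 158.5 × 31.7 = $2512.225 million.

$2512.225 million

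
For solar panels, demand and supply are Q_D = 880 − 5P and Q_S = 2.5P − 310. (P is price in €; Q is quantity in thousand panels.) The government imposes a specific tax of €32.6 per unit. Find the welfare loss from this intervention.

In inverse form: demand P = 176 − 0.2Q, supply P = 124 + 0.4Q.
Competitive equilibrium: 176 − 0.2Q = 124 + 0.4Q → Q* = 86.6667, P* = 158.6667.
With the tax, the buyer price exceeds the seller price by 32.6: (176 − 0.2Q) − (124 + 0.4Q) = 32.6 → Q' = 32.3333.
ΔQ = 86.6667 − 32.3333 = 54.3334; the wedge equals the tax, 32.6.
DWL = ½ × 54.3334 × 32.6 = €885.63 thousand.

€885.63 thousand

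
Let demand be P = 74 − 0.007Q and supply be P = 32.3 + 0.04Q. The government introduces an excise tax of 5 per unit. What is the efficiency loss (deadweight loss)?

Competitive equilibrium: 74 − 0.007Q = 32.3 + 0.04Q → Q* = 887.234, P* = 67.7894.
With the tax, the buyer price exceeds the seller price by 5: (74 − 0.007Q) − (32.3 + 0.04Q) = 5 → Q' = 780.8511.
ΔQ = 887.234 − 780.8511 = 106.3829; the wedge equals the tax, 5.
DWL = ½ × 106.3829 × 5 = 265.96.

265.96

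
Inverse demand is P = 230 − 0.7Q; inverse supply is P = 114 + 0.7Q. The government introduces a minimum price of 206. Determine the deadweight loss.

Competitive equilibrium: 230 − 0.7Q = 114 + 0.7Q → Q* = 82.8571, P* = 172.
At the floor P = 206, quantity demanded = (230 − 206)/0.7 = 34.2857.
Sellers' marginal cost at Q' = 34.2857: 114 + 0.7·34.2857 = 138.
ΔQ = 82.8571 − 34.2857 = 48.5714; wedge = 206 − 138 = 68.
Welfare loss = ½ × 48.5714 × 68 = 1651.43.

1651.43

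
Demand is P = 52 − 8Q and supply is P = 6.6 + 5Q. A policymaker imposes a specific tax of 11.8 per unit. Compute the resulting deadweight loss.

Competitive equilibrium: 52 − 8Q = 6.6 + 5Q → Q* = 3.4923, P* = 24.0615.
With the tax, the buyer price exceeds the seller price by 11.8: (52 − 8Q) − (6.6 + 5Q) = 11.8 → Q' = 2.5846.
ΔQ = 3.4923 − 2.5846 = 0.9077; the wedge equals the tax, 11.8.
Deadweight loss = ½ × 0.9077 × 11.8 = 5.36.

5.36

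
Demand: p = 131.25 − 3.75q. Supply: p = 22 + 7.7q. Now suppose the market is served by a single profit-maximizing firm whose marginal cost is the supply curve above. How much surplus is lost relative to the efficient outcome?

Competitive equilibrium: 131.25 − 3.75q = 22 + 7.7q → q* = 9.5415, p* = 95.4694.
Marginal revenue: MR = 131.25 − 7.5q. Set MR = MC: 131.25 − 7.5q = 22 + 7.7q → q_m = 7.1875.
Price p_m = 131.25 − 3.75·7.1875 = 104.2969; MC(q_m) = 22 + 7.7·7.1875 = 77.3438.
Competitive q* = 9.5415, so Δq = 2.354; wedge = 104.2969 − 77.3438 = 26.9531.
Deadweight loss = ½ × 2.354 × 26.9531 = 31.72.

31.72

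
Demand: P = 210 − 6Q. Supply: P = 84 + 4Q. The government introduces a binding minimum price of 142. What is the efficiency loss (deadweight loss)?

Competitive equilibrium: 210 − 6Q = 84 + 4Q → Q* = 12.6, P* = 134.4.
At the floor P = 142, quantity demanded = (210 − 142)/6 = 11.3333.
Sellers' marginal cost at Q' = 11.3333: 84 + 4·11.3333 = 129.3332.
ΔQ = 12.6 − 11.3333 = 1.2667; wedge = 142 − 129.3332 = 12.6668.
Deadweight loss = ½ × 1.2667 × 12.6668 = 8.02.

8.02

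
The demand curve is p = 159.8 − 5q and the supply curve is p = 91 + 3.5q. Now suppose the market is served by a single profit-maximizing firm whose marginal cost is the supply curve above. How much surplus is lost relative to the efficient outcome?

Competitive equilibrium: 159.8 − 5q = 91 + 3.5q → q* = 8.0941, p* = 119.3294.
Marginal revenue: MR = 159.8 − 10q. Set MR = MC: 159.8 − 10q = 91 + 3.5q → q_m = 5.0963.
Price p_m = 159.8 − 5·5.0963 = 134.3185; MC(q_m) = 91 + 3.5·5.0963 = 108.8371.
Competitive q* = 8.0941, so Δq = 2.9978; wedge = 134.3185 − 108.8371 = 25.4814.
Deadweight loss = ½ × 2.9978 × 25.4814 = 38.19.

38.19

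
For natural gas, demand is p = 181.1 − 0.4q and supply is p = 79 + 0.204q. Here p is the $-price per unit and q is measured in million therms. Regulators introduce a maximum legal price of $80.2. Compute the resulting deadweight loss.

$8039.34 million

Competitive equilibrium: 181.1 − 0.4q = 79 + 0.204q → q* = 169.03974, p* = 113.48411.
At the ceiling p = 80.2, quantity supplied = (80.2 − 79)/0.204 = 5.88235.
Willingness to pay at q' = 5.88235: 181.1 − 0.4·5.88235 = 178.74706.
Δq = 169.03974 − 5.88235 = 163.15739; wedge = 178.74706 − 80.2 = 98.54706.
Deadweight loss = ½ × 163.15739 × 98.54706 = $8039.34 million.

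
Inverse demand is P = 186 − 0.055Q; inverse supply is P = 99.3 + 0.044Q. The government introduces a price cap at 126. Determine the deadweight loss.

3580.26

Competitive equilibrium: 186 − 0.055Q = 99.3 + 0.044Q → Q* = 875.7576, P* = 137.8333.
At the ceiling P = 126, quantity supplied = (126 − 99.3)/0.044 = 606.8182.
Willingness to pay at Q' = 606.8182: 186 − 0.055·606.8182 = 152.625.
ΔQ = 875.7576 − 606.8182 = 268.9394; wedge = 152.625 − 126 = 26.625.
DWL = ½ × 268.9394 × 26.625 = 3580.26.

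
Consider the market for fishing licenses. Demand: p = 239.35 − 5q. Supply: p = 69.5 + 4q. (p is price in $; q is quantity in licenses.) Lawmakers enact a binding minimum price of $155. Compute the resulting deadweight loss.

$18.04

Competitive equilibrium: 239.35 − 5q = 69.5 + 4q → q* = 18.8722, p* = 144.9889.
At the floor p = 155, quantity demanded = (239.35 − 155)/5 = 16.87.
Sellers' marginal cost at q' = 16.87: 69.5 + 4·16.87 = 136.98.
Δq = 18.8722 − 16.87 = 2.0022; wedge = 155 − 136.98 = 18.02.
Deadweight loss = ½ × 2.0022 × 18.02 = $18.04.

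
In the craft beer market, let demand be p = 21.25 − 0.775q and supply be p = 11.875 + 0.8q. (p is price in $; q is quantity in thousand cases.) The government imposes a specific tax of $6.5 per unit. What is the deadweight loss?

Competitive equilibrium: 21.25 − 0.775q = 11.875 + 0.8q → q* = 5.9524, p* = 16.6369.
With the tax, the buyer price exceeds the seller price by 6.5: (21.25 − 0.775q) − (11.875 + 0.8q) = 6.5 → q' = 1.8254.
Δq = 5.9524 − 1.8254 = 4.127; the wedge equals the tax, 6.5.
DWL = ½ × 4.127 × 6.5 = $13.41 thousand.

$13.41 thousand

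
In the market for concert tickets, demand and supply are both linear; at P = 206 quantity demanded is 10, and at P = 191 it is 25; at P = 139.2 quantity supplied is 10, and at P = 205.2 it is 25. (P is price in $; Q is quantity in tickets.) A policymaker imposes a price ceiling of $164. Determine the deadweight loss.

Demand slope = (191 − 206)/(25 − 10) = −1, so P = 216 − Q.
Supply slope = (205.2 − 139.2)/(25 − 10) = 4.4, so P = 95.2 + 4.4Q.
Competitive equilibrium: 216 − Q = 95.2 + 4.4Q → Q* = 22.3704, P* = 193.6296.
At the ceiling P = 164, quantity supplied = (164 − 95.2)/4.4 = 15.6364.
Willingness to pay at Q' = 15.6364: 216 − 1·15.6364 = 200.3636.
ΔQ = 22.3704 − 15.6364 = 6.734; wedge = 200.3636 − 164 = 36.3636.
Welfare loss = ½ × 6.734 × 36.3636 = $122.44.

$122.44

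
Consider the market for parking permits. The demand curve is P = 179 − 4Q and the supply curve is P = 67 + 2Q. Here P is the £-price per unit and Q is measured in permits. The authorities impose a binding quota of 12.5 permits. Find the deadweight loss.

Competitive equilibrium: 179 − 4Q = 67 + 2Q → Q* = 18.6667, P* = 104.3333.
At Q = 12.5: demand price = 179 − 4·12.5 = 129; supply price = 67 + 2·12.5 = 92.
ΔQ = 18.6667 − 12.5 = 6.1667; wedge = 129 − 92 = 37.
The triangle = ½ × 6.1667 × 37 = £114.08.

£114.08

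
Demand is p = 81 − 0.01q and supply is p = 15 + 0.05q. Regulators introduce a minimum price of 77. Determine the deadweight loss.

Competitive equilibrium: 81 − 0.01q = 15 + 0.05q → q* = 1100, p* = 70.
At the floor p = 77, quantity demanded = (81 − 77)/0.01 = 400.
Sellers' marginal cost at q' = 400: 15 + 0.05·400 = 35.
Δq = 1100 − 400 = 700; wedge = 77 − 35 = 42.
Welfare loss = ½ × 700 × 42 = 14700.

14700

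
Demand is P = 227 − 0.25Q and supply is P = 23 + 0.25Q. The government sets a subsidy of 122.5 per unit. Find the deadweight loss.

15006.25

Competitive equilibrium: 227 − 0.25Q = 23 + 0.25Q → Q* = 408, P* = 125.
The subsidy lowers effective supply by 122.5: P = 0.25Q − 99.5.
New quantity: 227 − 0.25Q = 0.25Q − 99.5 → Q' = 653.
Overproduction ΔQ = 653 − 408 = 245; wedge = subsidy = 122.5.
Deadweight loss = ½ × 245 × 122.5 = 15006.25.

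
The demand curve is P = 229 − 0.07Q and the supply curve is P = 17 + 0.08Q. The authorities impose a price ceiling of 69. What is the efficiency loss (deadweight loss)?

43700.83

Competitive equilibrium: 229 − 0.07Q = 17 + 0.08Q → Q* = 1413.3333, P* = 130.0667.
At the ceiling P = 69, quantity supplied = (69 − 17)/0.08 = 650.
Willingness to pay at Q' = 650: 229 − 0.07·650 = 183.5.
ΔQ = 1413.3333 − 650 = 763.3333; wedge = 183.5 − 69 = 114.5.
Welfare loss = ½ × 763.3333 × 114.5 = 43700.83.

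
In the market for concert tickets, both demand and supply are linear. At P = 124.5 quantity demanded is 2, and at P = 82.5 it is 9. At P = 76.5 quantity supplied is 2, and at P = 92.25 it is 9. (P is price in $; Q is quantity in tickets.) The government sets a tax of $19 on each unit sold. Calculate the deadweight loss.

$21.88

Demand slope = (82.5 − 124.5)/(9 − 2) = −6, so P = 136.5 − 6Q.
Supply slope = (92.25 − 76.5)/(9 − 2) = 2.25, so P = 72 + 2.25Q.
Competitive equilibrium: 136.5 − 6Q = 72 + 2.25Q → Q* = 7.8182, P* = 89.5909.
With the tax, the buyer price exceeds the seller price by 19: (136.5 − 6Q) − (72 + 2.25Q) = 19 → Q' = 5.5152.
ΔQ = 7.8182 − 5.5152 = 2.303; the wedge equals the tax, 19.
The triangle = ½ × 2.303 × 19 = $21.88.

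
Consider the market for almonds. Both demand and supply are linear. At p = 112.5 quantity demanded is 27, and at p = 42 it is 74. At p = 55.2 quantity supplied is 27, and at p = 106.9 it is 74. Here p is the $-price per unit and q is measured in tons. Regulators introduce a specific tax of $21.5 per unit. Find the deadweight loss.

$88.89

Demand slope = (42 − 112.5)/(74 − 27) = −1.5, so p = 153 − 1.5q.
Supply slope = (106.9 − 55.2)/(74 − 27) = 1.1, so p = 25.5 + 1.1q.
Competitive equilibrium: 153 − 1.5q = 25.5 + 1.1q → q* = 49.0385, p* = 79.4423.
With the tax, the buyer price exceeds the seller price by 21.5: (153 − 1.5q) − (25.5 + 1.1q) = 21.5 → q' = 40.7692.
Δq = 49.0385 − 40.7692 = 8.2693; the wedge equals the tax, 21.5.
The triangle = ½ × 8.2693 × 21.5 = $88.89.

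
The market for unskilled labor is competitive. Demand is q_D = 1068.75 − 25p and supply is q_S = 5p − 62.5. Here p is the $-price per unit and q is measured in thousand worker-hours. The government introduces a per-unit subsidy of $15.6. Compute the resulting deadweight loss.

In inverse form: demand p = 42.75 − 0.04q, supply p = 12.5 + 0.2q.
Competitive equilibrium: 42.75 − 0.04q = 12.5 + 0.2q → q* = 126.0417, p* = 37.7083.
The subsidy lowers effective supply by 15.6: p = 0.2q − 3.1.
New quantity: 42.75 − 0.04q = 0.2q − 3.1 → q' = 191.0417.
Overproduction Δq = 191.0417 − 126.0417 = 65; wedge = subsidy = 15.6.
Deadweight loss = ½ × 65 × 15.6 = $507 thousand.

$507 thousand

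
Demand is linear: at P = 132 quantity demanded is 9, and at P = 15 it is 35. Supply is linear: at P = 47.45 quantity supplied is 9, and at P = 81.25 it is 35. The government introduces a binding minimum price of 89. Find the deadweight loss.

73.14

Demand slope = (15 − 132)/(35 − 9) = −4.5, so P = 172.5 − 4.5Q.
Supply slope = (81.25 − 47.45)/(35 − 9) = 1.3, so P = 35.75 + 1.3Q.
Competitive equilibrium: 172.5 − 4.5Q = 35.75 + 1.3Q → Q* = 23.5776, P* = 66.4009.
At the floor P = 89, quantity demanded = (172.5 − 89)/4.5 = 18.5556.
Sellers' marginal cost at Q' = 18.5556: 35.75 + 1.3·18.5556 = 59.8723.
ΔQ = 23.5776 − 18.5556 = 5.022; wedge = 89 − 59.8723 = 29.1277.
DWL = ½ × 5.022 × 29.1277 = 73.14.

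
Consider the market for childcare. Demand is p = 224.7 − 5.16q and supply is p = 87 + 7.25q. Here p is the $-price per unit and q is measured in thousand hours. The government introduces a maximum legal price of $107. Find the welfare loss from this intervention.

$431.31 thousand

Competitive equilibrium: 224.7 − 5.16q = 87 + 7.25q → q* = 11.0959, p* = 167.4452.
At the ceiling p = 107, quantity supplied = (107 − 87)/7.25 = 2.7586.
Willingness to pay at q' = 2.7586: 224.7 − 5.16·2.7586 = 210.4656.
Δq = 11.0959 − 2.7586 = 8.3373; wedge = 210.4656 − 107 = 103.4656.
Welfare loss = ½ × 8.3373 × 103.4656 = $431.31 thousand.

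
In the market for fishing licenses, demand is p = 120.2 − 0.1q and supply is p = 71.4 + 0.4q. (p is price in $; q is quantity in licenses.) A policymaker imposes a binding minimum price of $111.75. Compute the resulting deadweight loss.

Competitive equilibrium: 120.2 − 0.1q = 71.4 + 0.4q → q* = 97.6, p* = 110.44.
At the floor p = 111.75, quantity demanded = (120.2 − 111.75)/0.1 = 84.5.
Sellers' marginal cost at q' = 84.5: 71.4 + 0.4·84.5 = 105.2.
Δq = 97.6 − 84.5 = 13.1; wedge = 111.75 − 105.2 = 6.55.
Deadweight loss = ½ × 13.1 × 6.55 = $42.90.

$42.90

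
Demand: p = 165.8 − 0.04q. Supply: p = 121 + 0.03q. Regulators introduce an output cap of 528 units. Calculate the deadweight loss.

Competitive equilibrium: 165.8 − 0.04q = 121 + 0.03q → q* = 640, p* = 140.2.
At q = 528: demand price = 165.8 − 0.04·528 = 144.68; supply price = 121 + 0.03·528 = 136.84.
Δq = 640 − 528 = 112; wedge = 144.68 − 136.84 = 7.84.
DWL = ½ × 112 × 7.84 = 439.04.

439.04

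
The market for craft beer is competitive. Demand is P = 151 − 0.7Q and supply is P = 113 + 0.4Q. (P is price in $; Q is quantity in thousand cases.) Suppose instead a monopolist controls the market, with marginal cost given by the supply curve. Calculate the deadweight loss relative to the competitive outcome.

Competitive equilibrium: 151 − 0.7Q = 113 + 0.4Q → Q* = 34.54545, P* = 126.81818.
Marginal revenue: MR = 151 − 1.4Q. Set MR = MC: 151 − 1.4Q = 113 + 0.4Q → Q_m = 21.11111.
Price P_m = 151 − 0.7·21.11111 = 136.22222; MC(Q_m) = 113 + 0.4·21.11111 = 121.44444.
Competitive Q* = 34.54545, so ΔQ = 13.43434; wedge = 136.22222 − 121.44444 = 14.77778.
Deadweight loss = ½ × 13.43434 × 14.77778 = $99.26 thousand.

$99.26 thousand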